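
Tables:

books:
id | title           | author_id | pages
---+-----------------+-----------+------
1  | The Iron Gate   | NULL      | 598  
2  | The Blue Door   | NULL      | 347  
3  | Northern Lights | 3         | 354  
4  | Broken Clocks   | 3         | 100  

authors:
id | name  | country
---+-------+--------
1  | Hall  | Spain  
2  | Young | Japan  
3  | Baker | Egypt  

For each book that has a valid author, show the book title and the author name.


INNER JOIN keeps only books rows whose author_id matches an id in authors. Walk through each book:
  - book 1 (The Iron Gate): author_id=NULL, no match -> dropped
  - book 2 (The Blue Door): author_id=NULL, no match -> dropped
  - book 3 (Northern Lights): author_id=3 -> matches Baker
  - book 4 (Broken Clocks): author_id=3 -> matches Baker
So 2 of 4 rows are dropped.

SQL:
SELECT a.title, b.name AS author
FROM books a
INNER JOIN authors b ON a.author_id = b.id

Result:
title           | author
----------------+-------
Northern Lights | Baker 
Broken Clocks   | Baker 


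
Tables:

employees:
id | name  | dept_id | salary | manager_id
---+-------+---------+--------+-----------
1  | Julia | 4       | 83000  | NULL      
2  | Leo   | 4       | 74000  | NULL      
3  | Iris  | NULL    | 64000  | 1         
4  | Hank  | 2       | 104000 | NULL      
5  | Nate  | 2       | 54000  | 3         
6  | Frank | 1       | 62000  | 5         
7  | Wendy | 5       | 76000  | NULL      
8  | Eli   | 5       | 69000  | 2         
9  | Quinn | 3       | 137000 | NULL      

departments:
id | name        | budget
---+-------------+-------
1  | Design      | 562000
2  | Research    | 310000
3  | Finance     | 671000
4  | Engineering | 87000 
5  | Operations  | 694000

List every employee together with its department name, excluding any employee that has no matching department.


INNER JOIN keeps only employees rows whose dept_id matches an id in departments. Walk through each employee:
  - employee 1 (Julia): dept_id=4 -> matches Engineering
  - employee 2 (Leo): dept_id=4 -> matches Engineering
  - employee 3 (Iris): dept_id=NULL, no match -> dropped
  - employee 4 (Hank): dept_id=2 -> matches Research
  - employee 5 (Nate): dept_id=2 -> matches Research
  - employee 6 (Frank): dept_id=1 -> matches Design
  - employee 7 (Wendy): dept_id=5 -> matches Operations
  - employee 8 (Eli): dept_id=5 -> matches Operations
  - employee 9 (Quinn): dept_id=3 -> matches Finance
So 1 of 9 rows is dropped.

SQL:
SELECT a.name, b.name AS department
FROM employees a
INNER JOIN departments b ON a.dept_id = b.id

Result:
name  | department 
------+------------
Julia | Engineering
Leo   | Engineering
Hank  | Research   
Nate  | Research   
Frank | Design     
Wendy | Operations 
Eli   | Operations 
Quinn | Finance    


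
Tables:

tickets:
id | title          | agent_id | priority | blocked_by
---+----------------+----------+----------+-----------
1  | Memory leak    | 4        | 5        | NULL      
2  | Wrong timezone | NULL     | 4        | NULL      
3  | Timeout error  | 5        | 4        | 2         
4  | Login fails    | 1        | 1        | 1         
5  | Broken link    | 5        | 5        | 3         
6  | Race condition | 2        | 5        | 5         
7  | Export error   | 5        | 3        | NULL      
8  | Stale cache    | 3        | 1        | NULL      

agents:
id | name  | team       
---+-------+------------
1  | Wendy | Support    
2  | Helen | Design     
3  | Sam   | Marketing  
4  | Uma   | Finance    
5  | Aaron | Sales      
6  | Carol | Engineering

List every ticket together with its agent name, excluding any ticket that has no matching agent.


INNER JOIN keeps only tickets rows whose agent_id matches an id in agents. Walk through each ticket:
  - ticket 1 (Memory leak): agent_id=4 -> matches Uma
  - ticket 2 (Wrong timezone): agent_id=NULL, no match -> dropped
  - ticket 3 (Timeout error): agent_id=5 -> matches Aaron
  - ticket 4 (Login fails): agent_id=1 -> matches Wendy
  - ticket 5 (Broken link): agent_id=5 -> matches Aaron
  - ticket 6 (Race condition): agent_id=2 -> matches Helen
  - ticket 7 (Export error): agent_id=5 -> matches Aaron
  - ticket 8 (Stale cache): agent_id=3 -> matches Sam
So 1 of 8 rows is dropped.

SQL:
SELECT a.title, b.name AS agent
FROM tickets a
INNER JOIN agents b ON a.agent_id = b.id

Result:
title          | agent
---------------+------
Memory leak    | Uma  
Timeout error  | Aaron
Login fails    | Wendy
Broken link    | Aaron
Race condition | Helen
Export error   | Aaron
Stale cache    | Sam  


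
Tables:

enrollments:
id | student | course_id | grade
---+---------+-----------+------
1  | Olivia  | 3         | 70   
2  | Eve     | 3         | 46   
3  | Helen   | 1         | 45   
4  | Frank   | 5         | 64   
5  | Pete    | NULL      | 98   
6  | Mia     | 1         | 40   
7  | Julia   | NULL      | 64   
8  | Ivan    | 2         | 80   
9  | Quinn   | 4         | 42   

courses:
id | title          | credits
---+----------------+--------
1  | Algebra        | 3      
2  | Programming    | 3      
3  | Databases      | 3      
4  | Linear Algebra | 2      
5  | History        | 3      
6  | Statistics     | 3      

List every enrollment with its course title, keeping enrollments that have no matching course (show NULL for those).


LEFT JOIN keeps every row from enrollments (the left table); where course_id has no match in courses, the course columns become NULL. Walk through each enrollment:
  - enrollment 1 (Olivia): course_id=3 -> matches Databases
  - enrollment 2 (Eve): course_id=3 -> matches Databases
  - enrollment 3 (Helen): course_id=1 -> matches Algebra
  - enrollment 4 (Frank): course_id=5 -> matches History
  - enrollment 5 (Pete): course_id=NULL, no match -> kept with NULL
  - enrollment 6 (Mia): course_id=1 -> matches Algebra
  - enrollment 7 (Julia): course_id=NULL, no match -> kept with NULL
  - enrollment 8 (Ivan): course_id=2 -> matches Programming
  - enrollment 9 (Quinn): course_id=4 -> matches Linear Algebra
All 9 rows appear; 2 have NULL course.

SQL:
SELECT a.student, b.title AS course
FROM enrollments a
LEFT JOIN courses b ON a.course_id = b.id

Result:
student | course        
--------+---------------
Olivia  | Databases     
Eve     | Databases     
Helen   | Algebra       
Frank   | History       
Pete    | NULL          
Mia     | Algebra       
Julia   | NULL          
Ivan    | Programming   
Quinn   | Linear Algebra


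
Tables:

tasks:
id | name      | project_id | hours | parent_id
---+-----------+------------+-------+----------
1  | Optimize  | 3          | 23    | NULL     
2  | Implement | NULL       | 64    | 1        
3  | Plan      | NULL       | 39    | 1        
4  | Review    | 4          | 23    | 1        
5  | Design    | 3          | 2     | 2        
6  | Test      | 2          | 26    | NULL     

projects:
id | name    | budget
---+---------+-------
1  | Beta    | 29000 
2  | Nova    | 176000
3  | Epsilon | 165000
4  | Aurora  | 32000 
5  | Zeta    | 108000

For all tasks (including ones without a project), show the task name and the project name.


LEFT JOIN keeps every row from tasks (the left table); where project_id has no match in projects, the project columns become NULL. Walk through each task:
  - task 1 (Optimize): project_id=3 -> matches Epsilon
  - task 2 (Implement): project_id=NULL, no match -> kept with NULL
  - task 3 (Plan): project_id=NULL, no match -> kept with NULL
  - task 4 (Review): project_id=4 -> matches Aurora
  - task 5 (Design): project_id=3 -> matches Epsilon
  - task 6 (Test): project_id=2 -> matches Nova
All 6 rows appear; 2 have NULL project.

SQL:
SELECT a.name, b.name AS project
FROM tasks a
LEFT JOIN projects b ON a.project_id = b.id

Result:
name      | project
----------+--------
Optimize  | Epsilon
Implement | NULL   
Plan      | NULL   
Review    | Aurora 
Design    | Epsilon
Test      | Nova   


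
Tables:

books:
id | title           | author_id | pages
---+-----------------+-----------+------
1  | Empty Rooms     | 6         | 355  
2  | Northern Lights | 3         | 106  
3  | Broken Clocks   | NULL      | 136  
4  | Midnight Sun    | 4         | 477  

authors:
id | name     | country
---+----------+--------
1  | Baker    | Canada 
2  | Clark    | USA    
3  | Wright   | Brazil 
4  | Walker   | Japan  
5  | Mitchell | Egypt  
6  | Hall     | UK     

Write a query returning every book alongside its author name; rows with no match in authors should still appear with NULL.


LEFT JOIN keeps every row from books (the left table); where author_id has no match in authors, the author columns become NULL. Walk through each book:
  - book 1 (Empty Rooms): author_id=6 -> matches Hall
  - book 2 (Northern Lights): author_id=3 -> matches Wright
  - book 3 (Broken Clocks): author_id=NULL, no match -> kept with NULL
  - book 4 (Midnight Sun): author_id=4 -> matches Walker
All 4 rows appear; 1 has NULL author.

SQL:
SELECT a.title, b.name AS author
FROM books a
LEFT JOIN authors b ON a.author_id = b.id

Result:
title           | author
----------------+-------
Empty Rooms     | Hall  
Northern Lights | Wright
Broken Clocks   | NULL  
Midnight Sun    | Walker


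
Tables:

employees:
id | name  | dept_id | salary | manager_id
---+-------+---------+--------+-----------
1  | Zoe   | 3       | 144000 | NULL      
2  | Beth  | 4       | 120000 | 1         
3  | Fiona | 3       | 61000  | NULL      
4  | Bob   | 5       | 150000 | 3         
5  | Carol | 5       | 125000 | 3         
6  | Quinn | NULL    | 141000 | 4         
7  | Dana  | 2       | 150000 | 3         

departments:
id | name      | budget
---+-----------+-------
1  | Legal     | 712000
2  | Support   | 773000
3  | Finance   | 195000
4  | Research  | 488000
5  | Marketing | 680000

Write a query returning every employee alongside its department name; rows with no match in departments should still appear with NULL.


LEFT JOIN keeps every row from employees (the left table); where dept_id has no match in departments, the department columns become NULL. Walk through each employee:
  - employee 1 (Zoe): dept_id=3 -> matches Finance
  - employee 2 (Beth): dept_id=4 -> matches Research
  - employee 3 (Fiona): dept_id=3 -> matches Finance
  - employee 4 (Bob): dept_id=5 -> matches Marketing
  - employee 5 (Carol): dept_id=5 -> matches Marketing
  - employee 6 (Quinn): dept_id=NULL, no match -> kept with NULL
  - employee 7 (Dana): dept_id=2 -> matches Support
All 7 rows appear; 1 has NULL department.

SQL:
SELECT a.name, b.name AS department
FROM employees a
LEFT JOIN departments b ON a.dept_id = b.id

Result:
name  | department
------+-----------
Zoe   | Finance   
Beth  | Research  
Fiona | Finance   
Bob   | Marketing 
Carol | Marketing 
Quinn | NULL      
Dana  | Support   


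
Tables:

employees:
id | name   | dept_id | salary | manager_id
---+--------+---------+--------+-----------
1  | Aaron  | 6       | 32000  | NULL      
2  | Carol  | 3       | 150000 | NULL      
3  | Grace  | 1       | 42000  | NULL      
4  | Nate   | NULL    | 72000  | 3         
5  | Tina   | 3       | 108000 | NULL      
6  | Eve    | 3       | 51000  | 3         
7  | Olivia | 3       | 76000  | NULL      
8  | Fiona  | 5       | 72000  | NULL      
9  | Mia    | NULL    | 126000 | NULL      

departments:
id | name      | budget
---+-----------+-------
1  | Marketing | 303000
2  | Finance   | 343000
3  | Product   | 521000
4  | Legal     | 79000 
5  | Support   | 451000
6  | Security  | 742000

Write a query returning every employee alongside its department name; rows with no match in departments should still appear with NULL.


LEFT JOIN keeps every row from employees (the left table); where dept_id has no match in departments, the department columns become NULL. Walk through each employee:
  - employee 1 (Aaron): dept_id=6 -> matches Security
  - employee 2 (Carol): dept_id=3 -> matches Product
  - employee 3 (Grace): dept_id=1 -> matches Marketing
  - employee 4 (Nate): dept_id=NULL, no match -> kept with NULL
  - employee 5 (Tina): dept_id=3 -> matches Product
  - employee 6 (Eve): dept_id=3 -> matches Product
  - employee 7 (Olivia): dept_id=3 -> matches Product
  - employee 8 (Fiona): dept_id=5 -> matches Support
  - employee 9 (Mia): dept_id=NULL, no match -> kept with NULL
All 9 rows appear; 2 have NULL department.

SQL:
SELECT a.name, b.name AS department
FROM employees a
LEFT JOIN departments b ON a.dept_id = b.id

Result:
name   | department
-------+-----------
Aaron  | Security  
Carol  | Product   
Grace  | Marketing 
Nate   | NULL      
Tina   | Product   
Eve    | Product   
Olivia | Product   
Fiona  | Support   
Mia    | NULL      


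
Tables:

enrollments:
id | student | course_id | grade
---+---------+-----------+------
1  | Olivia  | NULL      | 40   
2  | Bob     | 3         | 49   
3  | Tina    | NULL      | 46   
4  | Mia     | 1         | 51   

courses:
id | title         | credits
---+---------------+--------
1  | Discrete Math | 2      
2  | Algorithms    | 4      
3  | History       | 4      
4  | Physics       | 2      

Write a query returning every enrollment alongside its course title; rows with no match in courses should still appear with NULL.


LEFT JOIN keeps every row from enrollments (the left table); where course_id has no match in courses, the course columns become NULL. Walk through each enrollment:
  - enrollment 1 (Olivia): course_id=NULL, no match -> kept with NULL
  - enrollment 2 (Bob): course_id=3 -> matches History
  - enrollment 3 (Tina): course_id=NULL, no match -> kept with NULL
  - enrollment 4 (Mia): course_id=1 -> matches Discrete Math
All 4 rows appear; 2 have NULL course.

SQL:
SELECT a.student, b.title AS course
FROM enrollments a
LEFT JOIN courses b ON a.course_id = b.id

Result:
student | course       
--------+--------------
Olivia  | NULL         
Bob     | History      
Tina    | NULL         
Mia     | Discrete Math


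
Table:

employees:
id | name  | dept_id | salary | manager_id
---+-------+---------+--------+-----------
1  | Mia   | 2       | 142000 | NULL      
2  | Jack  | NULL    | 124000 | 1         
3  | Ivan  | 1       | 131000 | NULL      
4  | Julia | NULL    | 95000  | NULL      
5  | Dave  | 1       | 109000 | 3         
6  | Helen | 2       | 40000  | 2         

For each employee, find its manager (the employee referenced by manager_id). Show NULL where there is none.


This is a self-join: employees is joined to a second copy of itself, matching each row's manager_id to another row's id. Use LEFT JOIN so rows with manager_id=NULL are kept.
  - employee 1 (Mia): manager_id=NULL -> NULL
  - employee 2 (Jack): manager_id=1 -> Mia
  - employee 3 (Ivan): manager_id=NULL -> NULL
  - employee 4 (Julia): manager_id=NULL -> NULL
  - employee 5 (Dave): manager_id=3 -> Ivan
  - employee 6 (Helen): manager_id=2 -> Jack

SQL:
SELECT a.name AS item, b.name AS manager
FROM employees a
LEFT JOIN employees b ON a.manager_id = b.id

Result:
item  | manager
------+--------
Mia   | NULL   
Jack  | Mia    
Ivan  | NULL   
Julia | NULL   
Dave  | Ivan   
Helen | Jack   


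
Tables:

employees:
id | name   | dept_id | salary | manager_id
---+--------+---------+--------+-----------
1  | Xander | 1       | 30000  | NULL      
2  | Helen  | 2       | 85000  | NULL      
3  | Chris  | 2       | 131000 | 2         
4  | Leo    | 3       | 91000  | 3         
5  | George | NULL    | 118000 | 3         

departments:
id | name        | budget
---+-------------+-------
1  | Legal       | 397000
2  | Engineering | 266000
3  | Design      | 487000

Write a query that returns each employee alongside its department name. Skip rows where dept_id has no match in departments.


INNER JOIN keeps only employees rows whose dept_id matches an id in departments. Walk through each employee:
  - employee 1 (Xander): dept_id=1 -> matches Legal
  - employee 2 (Helen): dept_id=2 -> matches Engineering
  - employee 3 (Chris): dept_id=2 -> matches Engineering
  - employee 4 (Leo): dept_id=3 -> matches Design
  - employee 5 (George): dept_id=NULL, no match -> dropped
So 1 of 5 rows is dropped.

SQL:
SELECT a.name, b.name AS department
FROM employees a
INNER JOIN departments b ON a.dept_id = b.id

Result:
name   | department 
-------+------------
Xander | Legal      
Helen  | Engineering
Chris  | Engineering
Leo    | Design     


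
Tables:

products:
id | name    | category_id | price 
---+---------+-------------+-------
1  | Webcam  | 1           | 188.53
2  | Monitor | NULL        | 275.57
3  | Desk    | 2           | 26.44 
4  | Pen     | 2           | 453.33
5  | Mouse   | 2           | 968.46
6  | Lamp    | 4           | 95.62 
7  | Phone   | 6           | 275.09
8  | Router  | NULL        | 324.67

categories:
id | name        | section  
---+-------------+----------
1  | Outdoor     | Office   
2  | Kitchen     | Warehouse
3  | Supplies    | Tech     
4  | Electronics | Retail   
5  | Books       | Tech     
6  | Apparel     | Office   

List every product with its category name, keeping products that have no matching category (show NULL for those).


LEFT JOIN keeps every row from products (the left table); where category_id has no match in categories, the category columns become NULL. Walk through each product:
  - product 1 (Webcam): category_id=1 -> matches Outdoor
  - product 2 (Monitor): category_id=NULL, no match -> kept with NULL
  - product 3 (Desk): category_id=2 -> matches Kitchen
  - product 4 (Pen): category_id=2 -> matches Kitchen
  - product 5 (Mouse): category_id=2 -> matches Kitchen
  - product 6 (Lamp): category_id=4 -> matches Electronics
  - product 7 (Phone): category_id=6 -> matches Apparel
  - product 8 (Router): category_id=NULL, no match -> kept with NULL
All 8 rows appear; 2 have NULL category.

SQL:
SELECT a.name, b.name AS category
FROM products a
LEFT JOIN categories b ON a.category_id = b.id

Result:
name    | category   
--------+------------
Webcam  | Outdoor    
Monitor | NULL       
Desk    | Kitchen    
Pen     | Kitchen    
Mouse   | Kitchen    
Lamp    | Electronics
Phone   | Apparel    
Router  | NULL       


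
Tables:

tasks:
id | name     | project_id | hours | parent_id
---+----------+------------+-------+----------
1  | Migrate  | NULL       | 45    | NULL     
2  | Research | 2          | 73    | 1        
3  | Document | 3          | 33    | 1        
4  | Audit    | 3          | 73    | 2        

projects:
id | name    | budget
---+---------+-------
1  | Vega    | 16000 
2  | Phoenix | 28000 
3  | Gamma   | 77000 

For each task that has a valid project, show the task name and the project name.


INNER JOIN keeps only tasks rows whose project_id matches an id in projects. Walk through each task:
  - task 1 (Migrate): project_id=NULL, no match -> dropped
  - task 2 (Research): project_id=2 -> matches Phoenix
  - task 3 (Document): project_id=3 -> matches Gamma
  - task 4 (Audit): project_id=3 -> matches Gamma
So 1 of 4 rows is dropped.

SQL:
SELECT a.name, b.name AS project
FROM tasks a
INNER JOIN projects b ON a.project_id = b.id

Result:
name     | project
---------+--------
Research | Phoenix
Document | Gamma  
Audit    | Gamma  


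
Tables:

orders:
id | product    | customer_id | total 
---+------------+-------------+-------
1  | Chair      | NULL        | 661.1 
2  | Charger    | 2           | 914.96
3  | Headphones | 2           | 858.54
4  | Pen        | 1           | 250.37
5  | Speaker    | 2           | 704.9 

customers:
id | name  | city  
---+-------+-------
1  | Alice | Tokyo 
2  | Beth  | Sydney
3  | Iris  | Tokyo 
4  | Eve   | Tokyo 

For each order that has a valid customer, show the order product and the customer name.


INNER JOIN keeps only orders rows whose customer_id matches an id in customers. Walk through each order:
  - order 1 (Chair): customer_id=NULL, no match -> dropped
  - order 2 (Charger): customer_id=2 -> matches Beth
  - order 3 (Headphones): customer_id=2 -> matches Beth
  - order 4 (Pen): customer_id=1 -> matches Alice
  - order 5 (Speaker): customer_id=2 -> matches Beth
So 1 of 5 rows is dropped.

SQL:
SELECT a.product, b.name AS customer
FROM orders a
INNER JOIN customers b ON a.customer_id = b.id

Result:
product    | customer
-----------+---------
Charger    | Beth    
Headphones | Beth    
Pen        | Alice   
Speaker    | Beth    


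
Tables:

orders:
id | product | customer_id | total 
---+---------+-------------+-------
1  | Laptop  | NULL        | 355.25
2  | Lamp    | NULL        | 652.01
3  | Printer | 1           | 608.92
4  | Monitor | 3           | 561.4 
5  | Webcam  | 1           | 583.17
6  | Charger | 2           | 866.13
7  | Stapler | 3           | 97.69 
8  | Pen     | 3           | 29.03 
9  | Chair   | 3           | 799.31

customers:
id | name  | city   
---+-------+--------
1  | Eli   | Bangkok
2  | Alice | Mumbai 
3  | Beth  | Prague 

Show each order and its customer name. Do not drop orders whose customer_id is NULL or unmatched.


LEFT JOIN keeps every row from orders (the left table); where customer_id has no match in customers, the customer columns become NULL. Walk through each order:
  - order 1 (Laptop): customer_id=NULL, no match -> kept with NULL
  - order 2 (Lamp): customer_id=NULL, no match -> kept with NULL
  - order 3 (Printer): customer_id=1 -> matches Eli
  - order 4 (Monitor): customer_id=3 -> matches Beth
  - order 5 (Webcam): customer_id=1 -> matches Eli
  - order 6 (Charger): customer_id=2 -> matches Alice
  - order 7 (Stapler): customer_id=3 -> matches Beth
  - order 8 (Pen): customer_id=3 -> matches Beth
  - order 9 (Chair): customer_id=3 -> matches Beth
All 9 rows appear; 2 have NULL customer.

SQL:
SELECT a.product, b.name AS customer
FROM orders a
LEFT JOIN customers b ON a.customer_id = b.id

Result:
product | customer
--------+---------
Laptop  | NULL    
Lamp    | NULL    
Printer | Eli     
Monitor | Beth    
Webcam  | Eli     
Charger | Alice   
Stapler | Beth    
Pen     | Beth    
Chair   | Beth    


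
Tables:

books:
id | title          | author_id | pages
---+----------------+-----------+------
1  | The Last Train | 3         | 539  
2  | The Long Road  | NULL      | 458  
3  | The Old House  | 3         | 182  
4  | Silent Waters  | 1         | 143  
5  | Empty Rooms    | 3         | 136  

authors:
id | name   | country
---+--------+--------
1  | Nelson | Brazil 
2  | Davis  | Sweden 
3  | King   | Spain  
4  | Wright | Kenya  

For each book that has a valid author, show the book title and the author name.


INNER JOIN keeps only books rows whose author_id matches an id in authors. Walk through each book:
  - book 1 (The Last Train): author_id=3 -> matches King
  - book 2 (The Long Road): author_id=NULL, no match -> dropped
  - book 3 (The Old House): author_id=3 -> matches King
  - book 4 (Silent Waters): author_id=1 -> matches Nelson
  - book 5 (Empty Rooms): author_id=3 -> matches King
So 1 of 5 rows is dropped.

SQL:
SELECT a.title, b.name AS author
FROM books a
INNER JOIN authors b ON a.author_id = b.id

Result:
title          | author
---------------+-------
The Last Train | King  
The Old House  | King  
Silent Waters  | Nelson
Empty Rooms    | King  


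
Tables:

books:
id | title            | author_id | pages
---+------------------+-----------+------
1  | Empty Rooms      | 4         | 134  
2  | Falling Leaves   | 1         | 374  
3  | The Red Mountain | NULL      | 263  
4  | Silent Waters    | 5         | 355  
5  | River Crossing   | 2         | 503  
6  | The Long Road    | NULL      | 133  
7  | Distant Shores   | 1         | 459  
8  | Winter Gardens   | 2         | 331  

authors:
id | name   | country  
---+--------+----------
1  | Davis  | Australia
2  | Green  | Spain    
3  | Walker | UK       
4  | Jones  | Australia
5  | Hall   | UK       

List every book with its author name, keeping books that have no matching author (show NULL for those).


LEFT JOIN keeps every row from books (the left table); where author_id has no match in authors, the author columns become NULL. Walk through each book:
  - book 1 (Empty Rooms): author_id=4 -> matches Jones
  - book 2 (Falling Leaves): author_id=1 -> matches Davis
  - book 3 (The Red Mountain): author_id=NULL, no match -> kept with NULL
  - book 4 (Silent Waters): author_id=5 -> matches Hall
  - book 5 (River Crossing): author_id=2 -> matches Green
  - book 6 (The Long Road): author_id=NULL, no match -> kept with NULL
  - book 7 (Distant Shores): author_id=1 -> matches Davis
  - book 8 (Winter Gardens): author_id=2 -> matches Green
All 8 rows appear; 2 have NULL author.

SQL:
SELECT a.title, b.name AS author
FROM books a
LEFT JOIN authors b ON a.author_id = b.id

Result:
title            | author
-----------------+-------
Empty Rooms      | Jones 
Falling Leaves   | Davis 
The Red Mountain | NULL  
Silent Waters    | Hall  
River Crossing   | Green 
The Long Road    | NULL  
Distant Shores   | Davis 
Winter Gardens   | Green 


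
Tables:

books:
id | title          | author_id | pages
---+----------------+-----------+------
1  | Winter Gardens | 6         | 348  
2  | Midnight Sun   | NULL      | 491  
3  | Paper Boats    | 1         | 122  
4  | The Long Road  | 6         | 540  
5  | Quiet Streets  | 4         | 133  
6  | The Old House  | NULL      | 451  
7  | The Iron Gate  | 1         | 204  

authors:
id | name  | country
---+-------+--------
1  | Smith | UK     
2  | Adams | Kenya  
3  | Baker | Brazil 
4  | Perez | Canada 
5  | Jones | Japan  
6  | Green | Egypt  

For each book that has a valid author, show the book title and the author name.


INNER JOIN keeps only books rows whose author_id matches an id in authors. Walk through each book:
  - book 1 (Winter Gardens): author_id=6 -> matches Green
  - book 2 (Midnight Sun): author_id=NULL, no match -> dropped
  - book 3 (Paper Boats): author_id=1 -> matches Smith
  - book 4 (The Long Road): author_id=6 -> matches Green
  - book 5 (Quiet Streets): author_id=4 -> matches Perez
  - book 6 (The Old House): author_id=NULL, no match -> dropped
  - book 7 (The Iron Gate): author_id=1 -> matches Smith
So 2 of 7 rows are dropped.

SQL:
SELECT a.title, b.name AS author
FROM books a
INNER JOIN authors b ON a.author_id = b.id

Result:
title          | author
---------------+-------
Winter Gardens | Green 
Paper Boats    | Smith 
The Long Road  | Green 
Quiet Streets  | Perez 
The Iron Gate  | Smith 


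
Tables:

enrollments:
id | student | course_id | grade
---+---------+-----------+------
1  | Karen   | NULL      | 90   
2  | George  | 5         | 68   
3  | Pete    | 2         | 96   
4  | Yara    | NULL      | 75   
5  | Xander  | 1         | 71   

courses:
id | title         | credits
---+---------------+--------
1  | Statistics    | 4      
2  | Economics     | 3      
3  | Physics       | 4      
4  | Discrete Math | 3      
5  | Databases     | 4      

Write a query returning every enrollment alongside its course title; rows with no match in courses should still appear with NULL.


LEFT JOIN keeps every row from enrollments (the left table); where course_id has no match in courses, the course columns become NULL. Walk through each enrollment:
  - enrollment 1 (Karen): course_id=NULL, no match -> kept with NULL
  - enrollment 2 (George): course_id=5 -> matches Databases
  - enrollment 3 (Pete): course_id=2 -> matches Economics
  - enrollment 4 (Yara): course_id=NULL, no match -> kept with NULL
  - enrollment 5 (Xander): course_id=1 -> matches Statistics
All 5 rows appear; 2 have NULL course.

SQL:
SELECT a.student, b.title AS course
FROM enrollments a
LEFT JOIN courses b ON a.course_id = b.id

Result:
student | course    
--------+-----------
Karen   | NULL      
George  | Databases 
Pete    | Economics 
Yara    | NULL      
Xander  | Statistics


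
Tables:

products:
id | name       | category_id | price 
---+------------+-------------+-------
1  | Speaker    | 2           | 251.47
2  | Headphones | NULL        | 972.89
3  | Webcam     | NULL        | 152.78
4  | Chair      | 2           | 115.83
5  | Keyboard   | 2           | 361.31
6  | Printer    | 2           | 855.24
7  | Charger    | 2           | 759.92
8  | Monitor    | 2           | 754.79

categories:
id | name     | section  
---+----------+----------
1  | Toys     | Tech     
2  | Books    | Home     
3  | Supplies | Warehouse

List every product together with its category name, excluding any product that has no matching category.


INNER JOIN keeps only products rows whose category_id matches an id in categories. Walk through each product:
  - product 1 (Speaker): category_id=2 -> matches Books
  - product 2 (Headphones): category_id=NULL, no match -> dropped
  - product 3 (Webcam): category_id=NULL, no match -> dropped
  - product 4 (Chair): category_id=2 -> matches Books
  - product 5 (Keyboard): category_id=2 -> matches Books
  - product 6 (Printer): category_id=2 -> matches Books
  - product 7 (Charger): category_id=2 -> matches Books
  - product 8 (Monitor): category_id=2 -> matches Books
So 2 of 8 rows are dropped.

SQL:
SELECT a.name, b.name AS category
FROM products a
INNER JOIN categories b ON a.category_id = b.id

Result:
name     | category
---------+---------
Speaker  | Books   
Chair    | Books   
Keyboard | Books   
Printer  | Books   
Charger  | Books   
Monitor  | Books   


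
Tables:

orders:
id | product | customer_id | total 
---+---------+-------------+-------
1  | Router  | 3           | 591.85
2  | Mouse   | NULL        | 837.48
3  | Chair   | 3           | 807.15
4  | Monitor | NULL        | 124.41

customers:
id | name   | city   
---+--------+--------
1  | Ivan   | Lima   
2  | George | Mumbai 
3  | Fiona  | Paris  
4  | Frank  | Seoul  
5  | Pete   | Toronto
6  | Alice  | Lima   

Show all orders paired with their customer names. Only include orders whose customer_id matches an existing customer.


INNER JOIN keeps only orders rows whose customer_id matches an id in customers. Walk through each order:
  - order 1 (Router): customer_id=3 -> matches Fiona
  - order 2 (Mouse): customer_id=NULL, no match -> dropped
  - order 3 (Chair): customer_id=3 -> matches Fiona
  - order 4 (Monitor): customer_id=NULL, no match -> dropped
So 2 of 4 rows are dropped.

SQL:
SELECT a.product, b.name AS customer
FROM orders a
INNER JOIN customers b ON a.customer_id = b.id

Result:
product | customer
--------+---------
Router  | Fiona   
Chair   | Fiona   


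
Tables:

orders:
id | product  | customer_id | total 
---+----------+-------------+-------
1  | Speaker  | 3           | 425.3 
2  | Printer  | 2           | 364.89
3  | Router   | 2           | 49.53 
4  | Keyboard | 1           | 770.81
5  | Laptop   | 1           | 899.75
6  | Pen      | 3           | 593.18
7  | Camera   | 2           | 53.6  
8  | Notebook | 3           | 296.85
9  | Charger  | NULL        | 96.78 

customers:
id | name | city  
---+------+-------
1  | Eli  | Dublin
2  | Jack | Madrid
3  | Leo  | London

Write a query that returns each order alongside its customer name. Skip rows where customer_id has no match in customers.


INNER JOIN keeps only orders rows whose customer_id matches an id in customers. Walk through each order:
  - order 1 (Speaker): customer_id=3 -> matches Leo
  - order 2 (Printer): customer_id=2 -> matches Jack
  - order 3 (Router): customer_id=2 -> matches Jack
  - order 4 (Keyboard): customer_id=1 -> matches Eli
  - order 5 (Laptop): customer_id=1 -> matches Eli
  - order 6 (Pen): customer_id=3 -> matches Leo
  - order 7 (Camera): customer_id=2 -> matches Jack
  - order 8 (Notebook): customer_id=3 -> matches Leo
  - order 9 (Charger): customer_id=NULL, no match -> dropped
So 1 of 9 rows is dropped.

SQL:
SELECT a.product, b.name AS customer
FROM orders a
INNER JOIN customers b ON a.customer_id = b.id

Result:
product  | customer
---------+---------
Speaker  | Leo     
Printer  | Jack    
Router   | Jack    
Keyboard | Eli     
Laptop   | Eli     
Pen      | Leo     
Camera   | Jack    
Notebook | Leo     


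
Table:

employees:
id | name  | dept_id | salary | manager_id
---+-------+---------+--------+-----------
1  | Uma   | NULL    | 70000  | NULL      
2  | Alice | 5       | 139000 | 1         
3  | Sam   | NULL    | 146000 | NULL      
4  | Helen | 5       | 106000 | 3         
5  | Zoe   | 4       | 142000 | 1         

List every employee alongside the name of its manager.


This is a self-join: employees is joined to a second copy of itself, matching each row's manager_id to another row's id. Use LEFT JOIN so rows with manager_id=NULL are kept.
  - employee 1 (Uma): manager_id=NULL -> NULL
  - employee 2 (Alice): manager_id=1 -> Uma
  - employee 3 (Sam): manager_id=NULL -> NULL
  - employee 4 (Helen): manager_id=3 -> Sam
  - employee 5 (Zoe): manager_id=1 -> Uma

SQL:
SELECT a.name AS item, b.name AS manager
FROM employees a
LEFT JOIN employees b ON a.manager_id = b.id

Result:
item  | manager
------+--------
Uma   | NULL   
Alice | Uma    
Sam   | NULL   
Helen | Sam    
Zoe   | Uma    


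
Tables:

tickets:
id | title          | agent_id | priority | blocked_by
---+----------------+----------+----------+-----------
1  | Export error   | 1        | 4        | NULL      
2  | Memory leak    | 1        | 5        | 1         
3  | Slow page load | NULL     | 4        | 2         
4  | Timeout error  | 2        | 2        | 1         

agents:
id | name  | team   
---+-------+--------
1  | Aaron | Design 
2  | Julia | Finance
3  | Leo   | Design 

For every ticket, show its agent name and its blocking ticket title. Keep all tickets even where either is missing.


Two LEFT JOINs from the same base table tickets: one to agents via agent_id, one to tickets itself via blocked_by. Both are LEFT so every ticket is preserved.
Match against agents:
  - ticket 1 (Export error): agent_id=1 -> matches Aaron
  - ticket 2 (Memory leak): agent_id=1 -> matches Aaron
  - ticket 3 (Slow page load): agent_id=NULL, no match -> kept with NULL
  - ticket 4 (Timeout error): agent_id=2 -> matches Julia
Match against tickets (self):
  - ticket 1 (Export error): blocked_by=NULL -> NULL
  - ticket 2 (Memory leak): blocked_by=1 -> Export error
  - ticket 3 (Slow page load): blocked_by=2 -> Memory leak
  - ticket 4 (Timeout error): blocked_by=1 -> Export error

SQL:
SELECT a.title, b.name AS agent, c.title AS blocked_by
FROM tickets a
LEFT JOIN agents b ON a.agent_id = b.id
LEFT JOIN tickets c ON a.blocked_by = c.id

Result:
title          | agent | blocked_by  
---------------+-------+-------------
Export error   | Aaron | NULL        
Memory leak    | Aaron | Export error
Slow page load | NULL  | Memory leak 
Timeout error  | Julia | Export error


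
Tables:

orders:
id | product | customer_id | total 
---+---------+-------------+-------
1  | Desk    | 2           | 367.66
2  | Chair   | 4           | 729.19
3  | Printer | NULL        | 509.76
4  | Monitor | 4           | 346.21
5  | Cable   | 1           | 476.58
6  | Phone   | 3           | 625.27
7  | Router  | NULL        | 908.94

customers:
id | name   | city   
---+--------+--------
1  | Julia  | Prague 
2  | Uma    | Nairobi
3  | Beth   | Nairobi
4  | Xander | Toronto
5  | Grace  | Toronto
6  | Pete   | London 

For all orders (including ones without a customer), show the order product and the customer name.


LEFT JOIN keeps every row from orders (the left table); where customer_id has no match in customers, the customer columns become NULL. Walk through each order:
  - order 1 (Desk): customer_id=2 -> matches Uma
  - order 2 (Chair): customer_id=4 -> matches Xander
  - order 3 (Printer): customer_id=NULL, no match -> kept with NULL
  - order 4 (Monitor): customer_id=4 -> matches Xander
  - order 5 (Cable): customer_id=1 -> matches Julia
  - order 6 (Phone): customer_id=3 -> matches Beth
  - order 7 (Router): customer_id=NULL, no match -> kept with NULL
All 7 rows appear; 2 have NULL customer.

SQL:
SELECT a.product, b.name AS customer
FROM orders a
LEFT JOIN customers b ON a.customer_id = b.id

Result:
product | customer
--------+---------
Desk    | Uma     
Chair   | Xander  
Printer | NULL    
Monitor | Xander  
Cable   | Julia   
Phone   | Beth    
Router  | NULL    


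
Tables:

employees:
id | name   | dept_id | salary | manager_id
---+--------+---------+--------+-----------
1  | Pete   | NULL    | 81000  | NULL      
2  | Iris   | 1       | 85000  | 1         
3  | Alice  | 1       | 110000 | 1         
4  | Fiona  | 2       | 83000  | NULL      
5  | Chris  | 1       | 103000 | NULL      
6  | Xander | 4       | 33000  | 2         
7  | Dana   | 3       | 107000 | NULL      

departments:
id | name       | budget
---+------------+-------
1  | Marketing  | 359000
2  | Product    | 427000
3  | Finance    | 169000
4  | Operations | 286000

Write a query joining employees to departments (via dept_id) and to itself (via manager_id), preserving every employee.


Two LEFT JOINs from the same base table employees: one to departments via dept_id, one to employees itself via manager_id. Both are LEFT so every employee is preserved.
Match against departments:
  - employee 1 (Pete): dept_id=NULL, no match -> kept with NULL
  - employee 2 (Iris): dept_id=1 -> matches Marketing
  - employee 3 (Alice): dept_id=1 -> matches Marketing
  - employee 4 (Fiona): dept_id=2 -> matches Product
  - employee 5 (Chris): dept_id=1 -> matches Marketing
  - employee 6 (Xander): dept_id=4 -> matches Operations
  - employee 7 (Dana): dept_id=3 -> matches Finance
Match against employees (self):
  - employee 1 (Pete): manager_id=NULL -> NULL
  - employee 2 (Iris): manager_id=1 -> Pete
  - employee 3 (Alice): manager_id=1 -> Pete
  - employee 4 (Fiona): manager_id=NULL -> NULL
  - employee 5 (Chris): manager_id=NULL -> NULL
  - employee 6 (Xander): manager_id=2 -> Iris
  - employee 7 (Dana): manager_id=NULL -> NULL

SQL:
SELECT a.name, b.name AS department, c.name AS manager
FROM employees a
LEFT JOIN departments b ON a.dept_id = b.id
LEFT JOIN employees c ON a.manager_id = c.id

Result:
name   | department | manager
-------+------------+--------
Pete   | NULL       | NULL   
Iris   | Marketing  | Pete   
Alice  | Marketing  | Pete   
Fiona  | Product    | NULL   
Chris  | Marketing  | NULL   
Xander | Operations | Iris   
Dana   | Finance    | NULL   


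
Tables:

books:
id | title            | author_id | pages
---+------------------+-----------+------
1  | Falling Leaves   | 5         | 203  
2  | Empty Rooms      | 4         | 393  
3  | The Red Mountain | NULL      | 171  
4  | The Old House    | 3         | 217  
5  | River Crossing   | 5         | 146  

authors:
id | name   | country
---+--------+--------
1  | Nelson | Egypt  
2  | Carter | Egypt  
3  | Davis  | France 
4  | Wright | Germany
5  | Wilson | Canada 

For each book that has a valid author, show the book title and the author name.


INNER JOIN keeps only books rows whose author_id matches an id in authors. Walk through each book:
  - book 1 (Falling Leaves): author_id=5 -> matches Wilson
  - book 2 (Empty Rooms): author_id=4 -> matches Wright
  - book 3 (The Red Mountain): author_id=NULL, no match -> dropped
  - book 4 (The Old House): author_id=3 -> matches Davis
  - book 5 (River Crossing): author_id=5 -> matches Wilson
So 1 of 5 rows is dropped.

SQL:
SELECT a.title, b.name AS author
FROM books a
INNER JOIN authors b ON a.author_id = b.id

Result:
title          | author
---------------+-------
Falling Leaves | Wilson
Empty Rooms    | Wright
The Old House  | Davis 
River Crossing | Wilson


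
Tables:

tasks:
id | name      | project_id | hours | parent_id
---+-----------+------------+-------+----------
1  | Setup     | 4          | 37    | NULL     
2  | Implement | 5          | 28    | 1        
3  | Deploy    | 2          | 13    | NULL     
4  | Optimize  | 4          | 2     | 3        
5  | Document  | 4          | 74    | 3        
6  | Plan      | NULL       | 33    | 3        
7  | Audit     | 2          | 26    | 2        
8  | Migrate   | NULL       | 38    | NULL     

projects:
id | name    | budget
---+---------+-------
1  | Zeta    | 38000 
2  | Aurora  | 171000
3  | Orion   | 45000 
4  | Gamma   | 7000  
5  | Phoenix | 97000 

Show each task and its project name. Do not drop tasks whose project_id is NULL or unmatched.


LEFT JOIN keeps every row from tasks (the left table); where project_id has no match in projects, the project columns become NULL. Walk through each task:
  - task 1 (Setup): project_id=4 -> matches Gamma
  - task 2 (Implement): project_id=5 -> matches Phoenix
  - task 3 (Deploy): project_id=2 -> matches Aurora
  - task 4 (Optimize): project_id=4 -> matches Gamma
  - task 5 (Document): project_id=4 -> matches Gamma
  - task 6 (Plan): project_id=NULL, no match -> kept with NULL
  - task 7 (Audit): project_id=2 -> matches Aurora
  - task 8 (Migrate): project_id=NULL, no match -> kept with NULL
All 8 rows appear; 2 have NULL project.

SQL:
SELECT a.name, b.name AS project
FROM tasks a
LEFT JOIN projects b ON a.project_id = b.id

Result:
name      | project
----------+--------
Setup     | Gamma  
Implement | Phoenix
Deploy    | Aurora 
Optimize  | Gamma  
Document  | Gamma  
Plan      | NULL   
Audit     | Aurora 
Migrate   | NULL   
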